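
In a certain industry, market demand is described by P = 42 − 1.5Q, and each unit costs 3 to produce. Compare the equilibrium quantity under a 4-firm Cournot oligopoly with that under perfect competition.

In a 4-firm Cournot equilibrium, symmetry and the first-order condition give q = (42 − 3)/(7.5) = 5.2. So Q = 20.8 and P = 10.8.
Competitive firms price at marginal cost: P = 3, giving Q = 26.

Cournot: Q = 20.8; Competition: Q = 26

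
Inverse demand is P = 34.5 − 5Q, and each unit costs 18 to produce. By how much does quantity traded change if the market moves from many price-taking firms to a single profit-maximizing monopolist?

Competitive firms price at marginal cost: P = 18, giving Q = 3.3.
The monopolist equates marginal revenue to marginal cost: 34.5 − 10Q = 18, so Q = 1.65. From demand, P = 26.25.
Change in quantity traded: 1.65 − 3.3 = −1.65.

Quantity traded falls by 1.65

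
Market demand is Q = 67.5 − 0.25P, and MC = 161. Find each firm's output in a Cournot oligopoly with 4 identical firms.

Inverting demand: P = 270 − 4Q.
Cournot with 4 identical firms: the symmetric best-response condition is 270 − 20q = 161. Each firm produces q = 5.45, total output Q = 21.8, price P = 182.8.

q_i = 5.45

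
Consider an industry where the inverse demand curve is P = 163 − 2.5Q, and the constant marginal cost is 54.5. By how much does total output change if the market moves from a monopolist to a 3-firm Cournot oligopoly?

The monopolist equates marginal revenue to marginal cost: 163 − 5Q = 54.5, so Q = 21.7. From demand, P = 108.75.
In a 3-firm Cournot equilibrium, symmetry and the first-order condition give q = (163 − 54.5)/(10) = 10.85. So Q = 32.55 and P = 81.625.
Change in total output: 32.55 − 21.7 = 10.85.

Q rises by 10.85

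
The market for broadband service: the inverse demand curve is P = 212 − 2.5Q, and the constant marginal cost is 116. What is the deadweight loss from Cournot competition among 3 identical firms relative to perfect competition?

Under competition P = MC = 116, so Q = (212 − 116)/2.5 = 38.4.
Cournot with 3 identical firms: the symmetric best-response condition is 212 − 10q = 116. Each firm produces q = 9.6, total output Q = 28.8, price P = 140.
DWL is the triangle between Q = 28.8 and Q = 38.4: ½·(38.4 − 28.8)·(140 − 116) = 115.2.

DWL = 115.2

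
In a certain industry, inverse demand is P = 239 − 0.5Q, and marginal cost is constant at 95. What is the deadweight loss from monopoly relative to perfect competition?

Competitive firms price at marginal cost: P = 95, giving Q = 288.
Monopoly sets MR = MC: 239 − Q = 95 ⇒ Q = 144, P = 239 − 0.5·144 = 167.
DWL is the triangle between Q = 144 and Q = 288: ½·(288 − 144)·(167 − 95) = 5184.

DWL = 5184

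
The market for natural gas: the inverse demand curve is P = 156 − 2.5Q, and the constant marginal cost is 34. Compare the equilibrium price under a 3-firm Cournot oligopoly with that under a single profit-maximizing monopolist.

Cournot: P = 64.5; Monopoly: P = 95

With 3 symmetric Cournot firms, each firm's FOC gives 156 − 10q = 34, so q = 12.2, Q = 3·12.2 = 36.6, and P = 64.5.
The monopolist equates marginal revenue to marginal cost: 156 − 5Q = 34, so Q = 24.4. From demand, P = 95.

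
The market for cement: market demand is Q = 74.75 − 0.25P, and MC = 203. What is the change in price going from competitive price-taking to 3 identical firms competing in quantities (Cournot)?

P rises by 24

Inverting demand: P = 299 − 4Q.
Perfect competition: P = MC = 203, so 299 − 4Q = 203 and Q = 24.
With 3 symmetric Cournot firms, each firm's FOC gives 299 − 16q = 203, so q = 6, Q = 3·6 = 18, and P = 227.
Change in price: 227 − 203 = 24.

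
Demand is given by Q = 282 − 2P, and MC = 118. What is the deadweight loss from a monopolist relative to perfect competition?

Inverting demand: P = 141 − 0.5Q.
Perfect competition: P = MC = 118, so 141 − 0.5Q = 118 and Q = 46.
Monopoly sets MR = MC: 141 − Q = 118 ⇒ Q = 23, P = 141 − 0.5·23 = 129.5.
DWL is the triangle between Q = 23 and Q = 46: ½·(46 − 23)·(129.5 − 118) = 132.25.

DWL = 132.25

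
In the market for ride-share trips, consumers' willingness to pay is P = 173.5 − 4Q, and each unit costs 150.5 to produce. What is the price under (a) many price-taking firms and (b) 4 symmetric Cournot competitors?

Competition: P = 150.5; Cournot: P = 155.1

Competitive firms price at marginal cost: P = 150.5, giving Q = 5.75.
Cournot with 4 identical firms: the symmetric best-response condition is 173.5 − 20q = 150.5. Each firm produces q = 1.15, total output Q = 4.6, price P = 155.1.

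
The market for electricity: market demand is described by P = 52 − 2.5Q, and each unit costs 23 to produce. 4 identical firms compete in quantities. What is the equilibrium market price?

In a 4-firm Cournot equilibrium, symmetry and the first-order condition give q = (52 − 23)/(12.5) = 2.32. So Q = 9.28 and P = 28.8.

P = 28.8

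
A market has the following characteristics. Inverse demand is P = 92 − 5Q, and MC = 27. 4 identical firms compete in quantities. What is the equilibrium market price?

P = 40

In a 4-firm Cournot equilibrium, symmetry and the first-order condition give q = (92 − 27)/(25) = 2.6. So Q = 10.4 and P = 40.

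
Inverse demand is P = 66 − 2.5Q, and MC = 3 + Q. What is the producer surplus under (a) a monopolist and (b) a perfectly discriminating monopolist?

Monopoly: PS = 330.75; Perfect PD: PS = 567

A monopolist chooses Q where MR = MC. MR = 66 − 5Q; setting this equal to 3 + Q gives Q = 10.5 and P = 39.75.
PS = P·Q − VC(Q) = 39.75·10.5 − (3·10.5 + ½·1·10.5²) = 330.75.
With perfect price discrimination, output is the efficient level Q = 18 (where demand meets MC), but every buyer pays their willingness to pay: CS = 0 and PS = total surplus.
PS = ½·(66 − 3)·18 = 567.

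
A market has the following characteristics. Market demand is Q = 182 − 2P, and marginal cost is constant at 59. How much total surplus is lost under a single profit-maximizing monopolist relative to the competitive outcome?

DWL = 256

Inverting demand: P = 91 − 0.5Q.
Under competition P = MC = 59, so Q = (91 − 59)/0.5 = 64.
The monopolist equates marginal revenue to marginal cost: 91 − Q = 59, so Q = 32. From demand, P = 75.
DWL is the triangle between Q = 32 and Q = 64: ½·(64 − 32)·(75 − 59) = 256.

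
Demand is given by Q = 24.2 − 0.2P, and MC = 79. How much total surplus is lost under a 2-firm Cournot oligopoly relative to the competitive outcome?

Inverting demand: P = 121 − 5Q.
Perfect competition: P = MC = 79, so 121 − 5Q = 79 and Q = 8.4.
In a 2-firm Cournot equilibrium, symmetry and the first-order condition give q = (121 − 79)/(15) = 2.8. So Q = 5.6 and P = 93.
DWL is the triangle between Q = 5.6 and Q = 8.4: ½·(8.4 − 5.6)·(93 − 79) = 19.6.

DWL = 19.6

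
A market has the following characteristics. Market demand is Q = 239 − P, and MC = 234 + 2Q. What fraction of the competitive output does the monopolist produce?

Q_m/Q_c = 0.75

Inverting demand: P = 239 − Q.
Monopoly sets MR = MC: 239 − 2Q = 234 + 2Q ⇒ Q = 1.25, P = 239 − 1.25 = 237.75.
Under competition P = MC: 239 − Q = 234 + 2Q ⇒ Q = 5/3, P = 712/3.
Ratio Q_m/Q_c = 1.25/(5/3) = 0.75.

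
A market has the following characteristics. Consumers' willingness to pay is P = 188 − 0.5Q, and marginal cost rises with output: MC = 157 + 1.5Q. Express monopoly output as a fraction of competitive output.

The monopolist equates marginal revenue to marginal cost: 188 − Q = 157 + 1.5Q, so Q = 12.4. From demand, P = 181.8.
Competitive equilibrium sets price equal to marginal cost: 188 − 0.5Q = 157 + 1.5Q, so Q = 15.5 and P = 180.25.
Ratio Q_m/Q_c = 12.4/15.5 = 0.8.

Q_m/Q_c = 0.8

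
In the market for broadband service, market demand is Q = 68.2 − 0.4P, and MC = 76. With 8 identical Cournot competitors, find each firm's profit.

π_i = 44.1

Inverting demand: P = 170.5 − 2.5Q.
In a 8-firm Cournot equilibrium, symmetry and the first-order condition give q = (170.5 − 76)/(22.5) = 4.2. So Q = 33.6 and P = 86.5.
Each firm's profit = (86.5 − 76)·4.2 = 44.1.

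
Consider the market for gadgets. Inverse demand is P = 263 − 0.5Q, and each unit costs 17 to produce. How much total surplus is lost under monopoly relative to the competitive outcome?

DWL = 15129

Perfect competition: P = MC = 17, so 263 − 0.5Q = 17 and Q = 492.
A monopolist chooses Q where MR = MC. MR = 263 − Q; setting this equal to 17 gives Q = 246 and P = 140.
DWL is the triangle between Q = 246 and Q = 492: ½·(492 − 246)·(140 − 17) = 15129.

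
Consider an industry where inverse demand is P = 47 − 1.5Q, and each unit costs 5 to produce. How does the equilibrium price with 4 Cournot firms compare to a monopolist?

Cournot: P = 13.4; Monopoly: P = 26

In a 4-firm Cournot equilibrium, symmetry and the first-order condition give q = (47 − 5)/(7.5) = 5.6. So Q = 22.4 and P = 13.4.
The monopolist equates marginal revenue to marginal cost: 47 − 3Q = 5, so Q = 14. From demand, P = 26.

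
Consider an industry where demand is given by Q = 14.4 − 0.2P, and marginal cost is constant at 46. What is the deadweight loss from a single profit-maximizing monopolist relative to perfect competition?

DWL = 16.9

Inverting demand: P = 72 − 5Q.
Perfect competition: P = MC = 46, so 72 − 5Q = 46 and Q = 5.2.
The monopolist equates marginal revenue to marginal cost: 72 − 10Q = 46, so Q = 2.6. From demand, P = 59.
DWL is the triangle between Q = 2.6 and Q = 5.2: ½·(5.2 − 2.6)·(59 − 46) = 16.9.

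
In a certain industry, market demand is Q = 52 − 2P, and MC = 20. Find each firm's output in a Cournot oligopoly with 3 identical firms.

Inverting demand: P = 26 − 0.5Q.
Cournot with 3 identical firms: the symmetric best-response condition is 26 − 2q = 20. Each firm produces q = 3, total output Q = 9, price P = 21.5.

q_i = 3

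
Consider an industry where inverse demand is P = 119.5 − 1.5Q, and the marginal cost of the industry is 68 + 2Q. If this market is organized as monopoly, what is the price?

P = 104.05

A monopolist chooses Q where MR = MC. MR = 119.5 − 3Q; setting this equal to 68 + 2Q gives Q = 10.3 and P = 104.05.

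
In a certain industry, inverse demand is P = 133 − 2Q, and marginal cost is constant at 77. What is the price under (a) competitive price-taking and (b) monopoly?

Competition: P = 77; Monopoly: P = 105

Competitive firms price at marginal cost: P = 77, giving Q = 28.
The monopolist equates marginal revenue to marginal cost: 133 − 4Q = 77, so Q = 14. From demand, P = 105.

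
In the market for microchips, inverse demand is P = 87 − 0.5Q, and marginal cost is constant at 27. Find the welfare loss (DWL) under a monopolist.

DWL = 900

Competitive firms price at marginal cost: P = 27, giving Q = 120.
A monopolist chooses Q where MR = MC. MR = 87 − Q; setting this equal to 27 gives Q = 60 and P = 57.
DWL is the triangle between Q = 60 and Q = 120: ½·(120 − 60)·(57 − 27) = 900.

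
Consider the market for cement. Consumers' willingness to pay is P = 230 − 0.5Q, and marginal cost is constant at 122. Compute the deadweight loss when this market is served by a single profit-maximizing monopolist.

DWL = 2916

Under competition P = MC = 122, so Q = (230 − 122)/0.5 = 216.
A monopolist chooses Q where MR = MC. MR = 230 − Q; setting this equal to 122 gives Q = 108 and P = 176.
DWL is the triangle between Q = 108 and Q = 216: ½·(216 − 108)·(176 − 122) = 2916.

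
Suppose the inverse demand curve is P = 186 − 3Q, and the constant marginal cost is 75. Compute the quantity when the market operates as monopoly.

The monopolist equates marginal revenue to marginal cost: 186 − 6Q = 75, so Q = 18.5. From demand, P = 130.5.

Q = 18.5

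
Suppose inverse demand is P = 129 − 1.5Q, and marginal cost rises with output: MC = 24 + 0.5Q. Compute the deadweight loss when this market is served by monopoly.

DWL = 506.25

Under competition P = MC: 129 − 1.5Q = 24 + 0.5Q ⇒ Q = 52.5, P = 50.25.
The monopolist equates marginal revenue to marginal cost: 129 − 3Q = 24 + 0.5Q, so Q = 30. From demand, P = 84.
CS = ½·(129 − 50.25)·52.5 = 33075/16; PS = (50.25·52.5 − 24·52.5 − ½·0.5·52.5²) = 11025/16; TS = 2756.25.
CS = ½·(129 − 84)·30 = 675; PS = (84·30 − 24·30 − ½·0.5·30²) = 1575; TS = 2250.
DWL = 2756.25 − 2250 = 506.25.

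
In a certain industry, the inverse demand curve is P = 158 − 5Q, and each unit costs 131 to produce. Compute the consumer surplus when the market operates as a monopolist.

A monopolist chooses Q where MR = MC. MR = 158 − 10Q; setting this equal to 131 gives Q = 2.7 and P = 144.5.
CS = ½·(158 − 144.5)·2.7 = 18.225.

CS = 18.225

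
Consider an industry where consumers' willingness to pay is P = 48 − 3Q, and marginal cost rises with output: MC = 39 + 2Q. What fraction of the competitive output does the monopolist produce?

Q_m/Q_c = 0.625

Monopoly sets MR = MC: 48 − 6Q = 39 + 2Q ⇒ Q = 1.125, P = 48 − 3·1.125 = 44.625.
Competitive equilibrium sets price equal to marginal cost: 48 − 3Q = 39 + 2Q, so Q = 1.8 and P = 42.6.
Ratio Q_m/Q_c = 1.125/1.8 = 0.625.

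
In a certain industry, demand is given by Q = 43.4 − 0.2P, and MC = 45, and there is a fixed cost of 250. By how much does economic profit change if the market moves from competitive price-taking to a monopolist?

Economic profit rises by 1479.2

Inverting demand: P = 217 − 5Q.
Under competition P = MC = 45, so Q = (217 − 45)/5 = 34.4.
Profit = (45 − 45)·34.4 − 250 = −250.
Monopoly sets MR = MC: 217 − 10Q = 45 ⇒ Q = 17.2, P = 217 − 5·17.2 = 131.
Profit = (131 − 45)·17.2 − 250 = 1229.2.
Change in economic profit: 1229.2 − −250 = 1479.2.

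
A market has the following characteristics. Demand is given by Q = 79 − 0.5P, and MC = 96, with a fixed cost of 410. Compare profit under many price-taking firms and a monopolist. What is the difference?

Inverting demand: P = 158 − 2Q.
Perfect competition: P = MC = 96, so 158 − 2Q = 96 and Q = 31.
Profit = (96 − 96)·31 − 410 = −410.
The monopolist equates marginal revenue to marginal cost: 158 − 4Q = 96, so Q = 15.5. From demand, P = 127.
Profit = (127 − 96)·15.5 − 410 = 70.5.
Change in profit: 70.5 − −410 = 480.5.

Profit rises by 480.5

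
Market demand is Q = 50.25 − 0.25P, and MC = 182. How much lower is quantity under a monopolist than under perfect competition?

Quantity falls by 2.375

Inverting demand: P = 201 − 4Q.
Perfect competition: P = MC = 182, so 201 − 4Q = 182 and Q = 4.75.
A monopolist chooses Q where MR = MC. MR = 201 − 8Q; setting this equal to 182 gives Q = 2.375 and P = 191.5.
Change in quantity: 2.375 − 4.75 = −2.375.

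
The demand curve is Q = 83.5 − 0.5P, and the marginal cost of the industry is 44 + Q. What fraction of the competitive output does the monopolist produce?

Inverting demand: P = 167 − 2Q.
Monopoly sets MR = MC: 167 − 4Q = 44 + Q ⇒ Q = 24.6, P = 167 − 2·24.6 = 117.8.
Competitive equilibrium sets price equal to marginal cost: 167 − 2Q = 44 + Q, so Q = 41 and P = 85.
Ratio Q_m/Q_c = 24.6/41 = 0.6.

Q_m/Q_c = 0.6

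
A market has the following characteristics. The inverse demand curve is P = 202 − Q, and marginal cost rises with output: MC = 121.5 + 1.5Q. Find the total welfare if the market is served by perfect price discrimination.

TS = 1296.05

With perfect price discrimination, output is the efficient level Q = 32.2 (where demand meets MC), but every buyer pays their willingness to pay: CS = 0 and PS = total surplus.
TS = 1296.05 (equal to competitive TS).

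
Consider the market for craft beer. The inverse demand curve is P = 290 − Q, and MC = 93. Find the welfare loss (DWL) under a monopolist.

DWL = 4851.125

Perfect competition: P = MC = 93, so 290 − Q = 93 and Q = 197.
A monopolist chooses Q where MR = MC. MR = 290 − 2Q; setting this equal to 93 gives Q = 98.5 and P = 191.5.
DWL is the triangle between Q = 98.5 and Q = 197: ½·(197 − 98.5)·(191.5 − 93) = 4851.125.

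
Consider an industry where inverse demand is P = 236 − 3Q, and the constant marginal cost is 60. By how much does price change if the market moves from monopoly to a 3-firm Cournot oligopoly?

Monopoly sets MR = MC: 236 − 6Q = 60 ⇒ Q = 88/3, P = 236 − 3·88/3 = 148.
Cournot with 3 identical firms: the symmetric best-response condition is 236 − 12q = 60. Each firm produces q = 44/3, total output Q = 44, price P = 104.
Change in price: 104 − 148 = −44.

P falls by 44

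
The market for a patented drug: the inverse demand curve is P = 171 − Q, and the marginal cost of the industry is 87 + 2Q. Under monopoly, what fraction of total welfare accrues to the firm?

The monopolist equates marginal revenue to marginal cost: 171 − 2Q = 87 + 2Q, so Q = 21. From demand, P = 150.
CS = ½·(171 − 150)·21 = 220.5.
PS = P·Q − VC(Q) = 150·21 − (87·21 + ½·2·21²) = 882.
Share captured = PS/TS = 882/1102.5 = 0.8.

PS/TS = 0.8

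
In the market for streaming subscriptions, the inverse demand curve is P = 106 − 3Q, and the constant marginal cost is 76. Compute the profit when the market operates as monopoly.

A monopolist chooses Q where MR = MC. MR = 106 − 6Q; setting this equal to 76 gives Q = 5 and P = 91.
Profit = (91 − 76)·5 = 75.

Profit = 75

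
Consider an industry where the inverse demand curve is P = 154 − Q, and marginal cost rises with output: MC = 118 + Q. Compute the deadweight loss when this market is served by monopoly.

Under competition P = MC: 154 − Q = 118 + Q ⇒ Q = 18, P = 136.
Monopoly sets MR = MC: 154 − 2Q = 118 + Q ⇒ Q = 12, P = 154 − 12 = 142.
CS = ½·(154 − 136)·18 = 162; PS = (136·18 − 118·18 − ½·1·18²) = 162; TS = 324.
CS = ½·(154 − 142)·12 = 72; PS = (142·12 − 118·12 − ½·1·12²) = 216; TS = 288.
DWL = 324 − 288 = 36.

DWL = 36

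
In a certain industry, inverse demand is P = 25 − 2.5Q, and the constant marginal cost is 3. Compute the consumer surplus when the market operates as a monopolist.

The monopolist equates marginal revenue to marginal cost: 25 − 5Q = 3, so Q = 4.4. From demand, P = 14.
CS = ½·(25 − 14)·4.4 = 24.2.

CS = 24.2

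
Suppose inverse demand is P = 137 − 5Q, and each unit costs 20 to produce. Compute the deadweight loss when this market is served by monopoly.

Under competition P = MC = 20, so Q = (137 − 20)/5 = 23.4.
A monopolist chooses Q where MR = MC. MR = 137 − 10Q; setting this equal to 20 gives Q = 11.7 and P = 78.5.
DWL is the triangle between Q = 11.7 and Q = 23.4: ½·(23.4 − 11.7)·(78.5 − 20) = 342.225.

DWL = 342.225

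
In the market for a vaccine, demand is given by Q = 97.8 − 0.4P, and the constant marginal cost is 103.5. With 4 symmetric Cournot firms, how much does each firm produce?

q_i = 11.28

Inverting demand: P = 244.5 − 2.5Q.
In a 4-firm Cournot equilibrium, symmetry and the first-order condition give q = (244.5 − 103.5)/(12.5) = 11.28. So Q = 45.12 and P = 131.7.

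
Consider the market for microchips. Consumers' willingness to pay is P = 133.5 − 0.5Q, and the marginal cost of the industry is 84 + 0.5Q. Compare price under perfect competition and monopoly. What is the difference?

Competitive equilibrium sets price equal to marginal cost: 133.5 − 0.5Q = 84 + 0.5Q, so Q = 49.5 and P = 108.75.
The monopolist equates marginal revenue to marginal cost: 133.5 − Q = 84 + 0.5Q, so Q = 33. From demand, P = 117.
Change in price: 117 − 108.75 = 8.25.

Price rises by 8.25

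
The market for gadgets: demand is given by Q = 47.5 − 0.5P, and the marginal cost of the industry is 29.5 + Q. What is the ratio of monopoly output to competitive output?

Q_m/Q_c = 0.6

Inverting demand: P = 95 − 2Q.
Monopoly sets MR = MC: 95 − 4Q = 29.5 + Q ⇒ Q = 13.1, P = 95 − 2·13.1 = 68.8.
Competitive equilibrium sets price equal to marginal cost: 95 − 2Q = 29.5 + Q, so Q = 131/6 and P = 154/3.
Ratio Q_m/Q_c = 13.1/(131/6) = 0.6.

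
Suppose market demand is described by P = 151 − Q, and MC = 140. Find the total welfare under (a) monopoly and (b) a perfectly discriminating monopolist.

Monopoly: TS = 45.375; Perfect PD: TS = 60.5

A monopolist chooses Q where MR = MC. MR = 151 − 2Q; setting this equal to 140 gives Q = 5.5 and P = 145.5.
CS = ½·(151 − 145.5)·5.5 = 15.125; PS = (145.5 − 140)·5.5 = 30.25; TS = 45.375.
With perfect price discrimination, output is the efficient level Q = 11 (where demand meets MC), but every buyer pays their willingness to pay: CS = 0 and PS = total surplus.
TS = 60.5 (equal to competitive TS).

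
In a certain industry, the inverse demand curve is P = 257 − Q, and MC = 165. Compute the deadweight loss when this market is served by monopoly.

DWL = 1058

Perfect competition: P = MC = 165, so 257 − Q = 165 and Q = 92.
A monopolist chooses Q where MR = MC. MR = 257 − 2Q; setting this equal to 165 gives Q = 46 and P = 211.
DWL is the triangle between Q = 46 and Q = 92: ½·(92 − 46)·(211 − 165) = 1058.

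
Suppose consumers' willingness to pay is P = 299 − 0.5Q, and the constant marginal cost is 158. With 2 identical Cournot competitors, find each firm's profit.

Cournot with 2 identical firms: the symmetric best-response condition is 299 − 1.5q = 158. Each firm produces q = 94, total output Q = 188, price P = 205.
Each firm's profit = (205 − 158)·94 = 4418.

π_i = 4418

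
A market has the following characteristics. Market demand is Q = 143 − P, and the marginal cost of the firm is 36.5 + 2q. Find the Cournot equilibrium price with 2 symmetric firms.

Inverting demand: P = 143 − Q.
With 2 symmetric Cournot firms, each firm's FOC gives 143 − 3q = 36.5 + 2q, so q = 21.3, Q = 2·21.3 = 42.6, and P = 100.4.

P = 100.4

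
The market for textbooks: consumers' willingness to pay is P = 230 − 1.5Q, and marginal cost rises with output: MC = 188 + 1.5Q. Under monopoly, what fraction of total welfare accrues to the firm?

Monopoly sets MR = MC: 230 − 3Q = 188 + 1.5Q ⇒ Q = 28/3, P = 230 − 1.5·28/3 = 216.
CS = ½·(230 − 216)·28/3 = 196/3.
PS = P·Q − VC(Q) = 216·28/3 − (188·28/3 + ½·1.5·(28/3)²) = 196.
Share captured = PS/TS = 196/(784/3) = 0.75.

PS/TS = 0.75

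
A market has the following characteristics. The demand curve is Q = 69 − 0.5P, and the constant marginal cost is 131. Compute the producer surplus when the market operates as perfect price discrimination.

PS = 12.25

Inverting demand: P = 138 − 2Q.
With perfect price discrimination, output is the efficient level Q = 3.5 (where demand meets MC), but every buyer pays their willingness to pay: CS = 0 and PS = total surplus.
PS = ½·(138 − 131)·3.5 = 12.25.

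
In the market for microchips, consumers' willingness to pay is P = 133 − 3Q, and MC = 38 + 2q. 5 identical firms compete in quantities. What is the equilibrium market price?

P = 61.75

With 5 symmetric Cournot firms, each firm's FOC gives 133 − 18q = 38 + 2q, so q = 4.75, Q = 5·4.75 = 23.75, and P = 61.75.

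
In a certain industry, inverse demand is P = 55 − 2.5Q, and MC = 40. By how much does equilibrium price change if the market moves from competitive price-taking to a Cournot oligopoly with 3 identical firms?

P rises by 3.75

Under competition P = MC = 40, so Q = (55 − 40)/2.5 = 6.
In a 3-firm Cournot equilibrium, symmetry and the first-order condition give q = (55 − 40)/(10) = 1.5. So Q = 4.5 and P = 43.75.
Change in equilibrium price: 43.75 − 40 = 3.75.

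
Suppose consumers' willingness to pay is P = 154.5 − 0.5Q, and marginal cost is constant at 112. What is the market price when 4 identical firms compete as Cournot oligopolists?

P = 120.5

Cournot with 4 identical firms: the symmetric best-response condition is 154.5 − 2.5q = 112. Each firm produces q = 17, total output Q = 68, price P = 120.5.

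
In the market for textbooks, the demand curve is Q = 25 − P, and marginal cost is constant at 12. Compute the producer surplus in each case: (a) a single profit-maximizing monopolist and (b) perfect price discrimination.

Monopoly: PS = 42.25; Perfect PD: PS = 84.5

Inverting demand: P = 25 − Q.
Monopoly sets MR = MC: 25 − 2Q = 12 ⇒ Q = 6.5, P = 25 − 6.5 = 18.5.
PS = (18.5 − 12)·6.5 = 42.25.
Under first-degree price discrimination the firm charges each unit its demand price and produces up to where P = MC, i.e. Q = 13. Consumer surplus is zero; producer surplus equals total surplus.
PS = ½·(25 − 12)·13 = 84.5.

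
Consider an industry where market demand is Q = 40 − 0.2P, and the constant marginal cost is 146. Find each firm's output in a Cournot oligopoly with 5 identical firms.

Inverting demand: P = 200 − 5Q.
With 5 symmetric Cournot firms, each firm's FOC gives 200 − 30q = 146, so q = 1.8, Q = 5·1.8 = 9, and P = 155.

q_i = 1.8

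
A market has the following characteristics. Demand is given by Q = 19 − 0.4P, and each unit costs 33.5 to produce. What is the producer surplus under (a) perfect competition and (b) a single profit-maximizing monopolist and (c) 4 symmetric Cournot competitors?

Inverting demand: P = 47.5 − 2.5Q.
Under competition P = MC = 33.5, so Q = (47.5 − 33.5)/2.5 = 5.6.
PS = (33.5 − 33.5)·5.6 = 0.
A monopolist chooses Q where MR = MC. MR = 47.5 − 5Q; setting this equal to 33.5 gives Q = 2.8 and P = 40.5.
PS = (40.5 − 33.5)·2.8 = 19.6.
Cournot with 4 identical firms: the symmetric best-response condition is 47.5 − 12.5q = 33.5. Each firm produces q = 1.12, total output Q = 4.48, price P = 36.3.
PS = (36.3 − 33.5)·4.48 = 12.544.

Competition: PS = 0; Monopoly: PS = 19.6; Cournot: PS = 12.544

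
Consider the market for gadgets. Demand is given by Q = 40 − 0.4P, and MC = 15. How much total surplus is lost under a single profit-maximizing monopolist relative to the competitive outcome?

DWL = 361.25

Inverting demand: P = 100 − 2.5Q.
Competitive firms price at marginal cost: P = 15, giving Q = 34.
A monopolist chooses Q where MR = MC. MR = 100 − 5Q; setting this equal to 15 gives Q = 17 and P = 57.5.
DWL is the triangle between Q = 17 and Q = 34: ½·(34 − 17)·(57.5 − 15) = 361.25.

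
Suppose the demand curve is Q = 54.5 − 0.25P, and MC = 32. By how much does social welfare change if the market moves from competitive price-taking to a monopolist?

Inverting demand: P = 218 − 4Q.
Under competition P = MC = 32, so Q = (218 − 32)/4 = 46.5.
CS = ½·(218 − 32)·46.5 = 4324.5; PS = (32 − 32)·46.5 = 0; TS = 4324.5.
Monopoly sets MR = MC: 218 − 8Q = 32 ⇒ Q = 23.25, P = 218 − 4·23.25 = 125.
CS = ½·(218 − 125)·23.25 = 1081.125; PS = (125 − 32)·23.25 = 2162.25; TS = 3243.375.
Change in social welfare: 3243.375 − 4324.5 = −1081.125.

Social welfare falls by 1081.125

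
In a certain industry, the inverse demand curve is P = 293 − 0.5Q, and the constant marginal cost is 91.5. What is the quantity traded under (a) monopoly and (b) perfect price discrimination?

The monopolist equates marginal revenue to marginal cost: 293 − Q = 91.5, so Q = 201.5. From demand, P = 192.25.
With perfect price discrimination, output is the efficient level Q = 403 (where demand meets MC), but every buyer pays their willingness to pay: CS = 0 and PS = total surplus.

Monopoly: Q = 201.5; Perfect PD: Q = 403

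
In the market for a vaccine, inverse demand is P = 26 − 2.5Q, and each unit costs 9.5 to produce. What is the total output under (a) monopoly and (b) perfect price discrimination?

A monopolist chooses Q where MR = MC. MR = 26 − 5Q; setting this equal to 9.5 gives Q = 3.3 and P = 17.75.
Under first-degree price discrimination the firm charges each unit its demand price and produces up to where P = MC, i.e. Q = 6.6. Consumer surplus is zero; producer surplus equals total surplus.

Monopoly: Q = 3.3; Perfect PD: Q = 6.6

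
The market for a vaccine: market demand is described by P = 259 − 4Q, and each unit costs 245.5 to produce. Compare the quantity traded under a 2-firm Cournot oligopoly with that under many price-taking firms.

Cournot: Q = 2.25; Competition: Q = 3.375

In a 2-firm Cournot equilibrium, symmetry and the first-order condition give q = (259 − 245.5)/(12) = 1.125. So Q = 2.25 and P = 250.
Perfect competition: P = MC = 245.5, so 259 − 4Q = 245.5 and Q = 3.375.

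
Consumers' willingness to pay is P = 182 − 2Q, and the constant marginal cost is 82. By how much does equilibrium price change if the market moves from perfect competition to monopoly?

Under competition P = MC = 82, so Q = (182 − 82)/2 = 50.
The monopolist equates marginal revenue to marginal cost: 182 − 4Q = 82, so Q = 25. From demand, P = 132.
Change in equilibrium price: 132 − 82 = 50.

Equilibrium price rises by 50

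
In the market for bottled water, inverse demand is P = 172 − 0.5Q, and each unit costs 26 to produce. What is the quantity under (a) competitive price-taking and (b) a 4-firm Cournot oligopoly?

Competition: Q = 292; Cournot: Q = 233.6

Perfect competition: P = MC = 26, so 172 − 0.5Q = 26 and Q = 292.
With 4 symmetric Cournot firms, each firm's FOC gives 172 − 2.5q = 26, so q = 58.4, Q = 4·58.4 = 233.6, and P = 55.2.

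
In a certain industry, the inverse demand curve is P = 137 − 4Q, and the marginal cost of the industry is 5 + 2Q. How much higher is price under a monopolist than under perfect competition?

P rises by 35.2

Under competition P = MC: 137 − 4Q = 5 + 2Q ⇒ Q = 22, P = 49.
A monopolist chooses Q where MR = MC. MR = 137 − 8Q; setting this equal to 5 + 2Q gives Q = 13.2 and P = 84.2.
Change in price: 84.2 − 49 = 35.2.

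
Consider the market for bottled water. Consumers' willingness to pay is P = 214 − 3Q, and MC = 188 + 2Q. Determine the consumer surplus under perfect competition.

CS = 40.56

Competitive equilibrium sets price equal to marginal cost: 214 − 3Q = 188 + 2Q, so Q = 5.2 and P = 198.4.
CS = ½·(214 − 198.4)·5.2 = 40.56.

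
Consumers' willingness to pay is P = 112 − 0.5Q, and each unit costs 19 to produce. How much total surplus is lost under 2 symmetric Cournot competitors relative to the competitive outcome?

DWL = 961

Under competition P = MC = 19, so Q = (112 − 19)/0.5 = 186.
In a 2-firm Cournot equilibrium, symmetry and the first-order condition give q = (112 − 19)/(1.5) = 62. So Q = 124 and P = 50.
DWL is the triangle between Q = 124 and Q = 186: ½·(186 − 124)·(50 − 19) = 961.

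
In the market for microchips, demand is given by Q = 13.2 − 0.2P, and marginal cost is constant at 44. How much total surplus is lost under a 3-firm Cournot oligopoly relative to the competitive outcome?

DWL = 3.025

Inverting demand: P = 66 − 5Q.
Under competition P = MC = 44, so Q = (66 − 44)/5 = 4.4.
Cournot with 3 identical firms: the symmetric best-response condition is 66 − 20q = 44. Each firm produces q = 1.1, total output Q = 3.3, price P = 49.5.
DWL is the triangle between Q = 3.3 and Q = 4.4: ½·(4.4 − 3.3)·(49.5 − 44) = 3.025.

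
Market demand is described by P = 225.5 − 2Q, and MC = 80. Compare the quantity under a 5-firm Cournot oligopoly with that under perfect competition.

Cournot: Q = 60.625; Competition: Q = 72.75

With 5 symmetric Cournot firms, each firm's FOC gives 225.5 − 12q = 80, so q = 12.125, Q = 5·12.125 = 60.625, and P = 104.25.
Under competition P = MC = 80, so Q = (225.5 − 80)/2 = 72.75.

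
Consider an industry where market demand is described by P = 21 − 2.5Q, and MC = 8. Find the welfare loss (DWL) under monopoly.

Competitive firms price at marginal cost: P = 8, giving Q = 5.2.
The monopolist equates marginal revenue to marginal cost: 21 − 5Q = 8, so Q = 2.6. From demand, P = 14.5.
DWL is the triangle between Q = 2.6 and Q = 5.2: ½·(5.2 − 2.6)·(14.5 − 8) = 8.45.

DWL = 8.45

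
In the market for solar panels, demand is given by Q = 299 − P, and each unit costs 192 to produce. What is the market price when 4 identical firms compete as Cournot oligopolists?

P = 213.4

Inverting demand: P = 299 − Q.
With 4 symmetric Cournot firms, each firm's FOC gives 299 − 5q = 192, so q = 21.4, Q = 4·21.4 = 85.6, and P = 213.4.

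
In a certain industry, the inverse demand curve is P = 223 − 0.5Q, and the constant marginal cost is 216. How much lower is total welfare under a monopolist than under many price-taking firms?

Perfect competition: P = MC = 216, so 223 − 0.5Q = 216 and Q = 14.
CS = ½·(223 − 216)·14 = 49; PS = (216 − 216)·14 = 0; TS = 49.
A monopolist chooses Q where MR = MC. MR = 223 − Q; setting this equal to 216 gives Q = 7 and P = 219.5.
CS = ½·(223 − 219.5)·7 = 12.25; PS = (219.5 − 216)·7 = 24.5; TS = 36.75.
Change in total welfare: 36.75 − 49 = −12.25.

TS falls by 12.25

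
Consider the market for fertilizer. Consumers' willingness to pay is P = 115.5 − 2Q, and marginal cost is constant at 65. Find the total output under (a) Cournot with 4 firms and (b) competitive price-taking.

Cournot: Q = 20.2; Competition: Q = 25.25

Cournot with 4 identical firms: the symmetric best-response condition is 115.5 − 10q = 65. Each firm produces q = 5.05, total output Q = 20.2, price P = 75.1.
Under competition P = MC = 65, so Q = (115.5 − 65)/2 = 25.25.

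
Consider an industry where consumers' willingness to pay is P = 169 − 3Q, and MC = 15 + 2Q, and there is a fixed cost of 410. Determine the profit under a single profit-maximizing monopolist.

Profit = 1072.25

Monopoly sets MR = MC: 169 − 6Q = 15 + 2Q ⇒ Q = 19.25, P = 169 − 3·19.25 = 111.25.
Profit = 111.25·19.25 − (15·19.25 + ½·2·19.25²) − 410 = 1072.25.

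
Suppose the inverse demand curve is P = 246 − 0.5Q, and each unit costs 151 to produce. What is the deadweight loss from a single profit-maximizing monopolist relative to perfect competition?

Perfect competition: P = MC = 151, so 246 − 0.5Q = 151 and Q = 190.
The monopolist equates marginal revenue to marginal cost: 246 − Q = 151, so Q = 95. From demand, P = 198.5.
DWL is the triangle between Q = 95 and Q = 190: ½·(190 − 95)·(198.5 − 151) = 2256.25.

DWL = 2256.25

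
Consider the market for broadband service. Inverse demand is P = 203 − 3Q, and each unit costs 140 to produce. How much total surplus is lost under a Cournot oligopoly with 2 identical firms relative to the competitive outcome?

DWL = 73.5

Under competition P = MC = 140, so Q = (203 − 140)/3 = 21.
In a 2-firm Cournot equilibrium, symmetry and the first-order condition give q = (203 − 140)/(9) = 7. So Q = 14 and P = 161.
DWL is the triangle between Q = 14 and Q = 21: ½·(21 − 14)·(161 − 140) = 73.5.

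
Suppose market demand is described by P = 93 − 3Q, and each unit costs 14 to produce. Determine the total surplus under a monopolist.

Monopoly sets MR = MC: 93 − 6Q = 14 ⇒ Q = 79/6, P = 93 − 3·79/6 = 53.5.
CS = ½·(93 − 53.5)·79/6 = 6241/24; PS = (53.5 − 14)·79/6 = 6241/12; TS = 780.125.

TS = 780.125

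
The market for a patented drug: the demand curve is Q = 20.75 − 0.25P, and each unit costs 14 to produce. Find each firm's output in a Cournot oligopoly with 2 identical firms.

Inverting demand: P = 83 − 4Q.
With 2 symmetric Cournot firms, each firm's FOC gives 83 − 12q = 14, so q = 5.75, Q = 2·5.75 = 11.5, and P = 37.

q_i = 5.75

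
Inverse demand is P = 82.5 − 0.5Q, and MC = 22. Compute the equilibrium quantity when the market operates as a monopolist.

Q = 60.5

Monopoly sets MR = MC: 82.5 − Q = 22 ⇒ Q = 60.5, P = 82.5 − 0.5·60.5 = 52.25.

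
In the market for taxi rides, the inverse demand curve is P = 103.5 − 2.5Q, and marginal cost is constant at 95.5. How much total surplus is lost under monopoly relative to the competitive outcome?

Under competition P = MC = 95.5, so Q = (103.5 − 95.5)/2.5 = 3.2.
Monopoly sets MR = MC: 103.5 − 5Q = 95.5 ⇒ Q = 1.6, P = 103.5 − 2.5·1.6 = 99.5.
DWL is the triangle between Q = 1.6 and Q = 3.2: ½·(3.2 − 1.6)·(99.5 − 95.5) = 3.2.

DWL = 3.2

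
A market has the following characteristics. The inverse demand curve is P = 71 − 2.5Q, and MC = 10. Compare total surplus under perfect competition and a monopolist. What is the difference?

Competitive firms price at marginal cost: P = 10, giving Q = 24.4.
CS = ½·(71 − 10)·24.4 = 744.2; PS = (10 − 10)·24.4 = 0; TS = 744.2.
Monopoly sets MR = MC: 71 − 5Q = 10 ⇒ Q = 12.2, P = 71 − 2.5·12.2 = 40.5.
CS = ½·(71 − 40.5)·12.2 = 186.05; PS = (40.5 − 10)·12.2 = 372.1; TS = 558.15.
Change in total surplus: 558.15 − 744.2 = −186.05.

Total surplus falls by 186.05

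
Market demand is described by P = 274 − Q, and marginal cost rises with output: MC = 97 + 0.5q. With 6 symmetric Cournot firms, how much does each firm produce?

Cournot with 6 identical firms: the symmetric best-response condition is 274 − 7q = 97 + 0.5q. Each firm produces q = 23.6, total output Q = 141.6, price P = 132.4.

q_i = 23.6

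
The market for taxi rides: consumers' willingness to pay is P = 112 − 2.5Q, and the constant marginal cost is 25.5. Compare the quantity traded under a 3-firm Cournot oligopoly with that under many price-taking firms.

Cournot: Q = 25.95; Competition: Q = 34.6

In a 3-firm Cournot equilibrium, symmetry and the first-order condition give q = (112 − 25.5)/(10) = 8.65. So Q = 25.95 and P = 47.125.
Competitive firms price at marginal cost: P = 25.5, giving Q = 34.6.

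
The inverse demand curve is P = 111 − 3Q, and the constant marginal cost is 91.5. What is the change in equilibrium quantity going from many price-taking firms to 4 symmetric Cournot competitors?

Equilibrium quantity falls by 1.3

Perfect competition: P = MC = 91.5, so 111 − 3Q = 91.5 and Q = 6.5.
In a 4-firm Cournot equilibrium, symmetry and the first-order condition give q = (111 − 91.5)/(15) = 1.3. So Q = 5.2 and P = 95.4.
Change in equilibrium quantity: 5.2 − 6.5 = −1.3.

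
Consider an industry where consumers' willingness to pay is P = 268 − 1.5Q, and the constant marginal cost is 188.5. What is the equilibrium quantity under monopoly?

Monopoly sets MR = MC: 268 − 3Q = 188.5 ⇒ Q = 26.5, P = 268 − 1.5·26.5 = 228.25.

Q = 26.5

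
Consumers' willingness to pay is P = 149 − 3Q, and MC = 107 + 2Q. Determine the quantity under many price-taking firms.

Q = 8.4

Competitive equilibrium sets price equal to marginal cost: 149 − 3Q = 107 + 2Q, so Q = 8.4 and P = 123.8.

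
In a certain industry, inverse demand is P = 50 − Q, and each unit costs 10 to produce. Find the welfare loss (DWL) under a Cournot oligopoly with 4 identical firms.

DWL = 32

Perfect competition: P = MC = 10, so 50 − Q = 10 and Q = 40.
Cournot with 4 identical firms: the symmetric best-response condition is 50 − 5q = 10. Each firm produces q = 8, total output Q = 32, price P = 18.
DWL is the triangle between Q = 32 and Q = 40: ½·(40 − 32)·(18 − 10) = 32.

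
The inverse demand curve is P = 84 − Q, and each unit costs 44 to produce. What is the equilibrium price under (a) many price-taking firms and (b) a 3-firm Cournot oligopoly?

Competitive firms price at marginal cost: P = 44, giving Q = 40.
In a 3-firm Cournot equilibrium, symmetry and the first-order condition give q = (84 − 44)/(4) = 10. So Q = 30 and P = 54.

Competition: P = 44; Cournot: P = 54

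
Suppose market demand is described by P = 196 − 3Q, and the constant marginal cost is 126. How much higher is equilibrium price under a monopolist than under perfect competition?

Equilibrium price rises by 35

Perfect competition: P = MC = 126, so 196 − 3Q = 126 and Q = 70/3.
Monopoly sets MR = MC: 196 − 6Q = 126 ⇒ Q = 35/3, P = 196 − 3·35/3 = 161.
Change in equilibrium price: 161 − 126 = 35.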